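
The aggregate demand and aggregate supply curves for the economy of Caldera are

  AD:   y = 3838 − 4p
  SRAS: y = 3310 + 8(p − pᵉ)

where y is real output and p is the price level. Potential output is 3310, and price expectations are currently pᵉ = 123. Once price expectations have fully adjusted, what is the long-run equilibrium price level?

Short run: with pᵉ = 123, SRAS is y = 2326 + 8p. Setting AD = SRAS gives 1512 = 12p, so p = 126 and y = 3838 − 4·126 = 3334.
Output 3334 is above potential 3310, so over time expected prices rise and SRAS shifts left until y returns to 3310.
Long run: y = 3310 on the AD curve gives 3310 = 3838 − 4p, so p = 132.

Long-run p = 132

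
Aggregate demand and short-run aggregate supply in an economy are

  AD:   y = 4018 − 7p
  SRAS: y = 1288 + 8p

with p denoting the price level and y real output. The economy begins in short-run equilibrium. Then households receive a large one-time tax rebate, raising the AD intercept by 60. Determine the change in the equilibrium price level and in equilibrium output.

Δp = +4, Δy = +32

This is a positive demand shock: AD shifts right.
New AD: y = 4078 − 7p.
Set AD = SRAS: 4078 − 7p = 1288 + 8p, so 2790 = 15p and p = 186.
y = 4078 − 7·186 = 2776.
Initially p = 182, y = 2744, so Δp = +4 and Δy = +32.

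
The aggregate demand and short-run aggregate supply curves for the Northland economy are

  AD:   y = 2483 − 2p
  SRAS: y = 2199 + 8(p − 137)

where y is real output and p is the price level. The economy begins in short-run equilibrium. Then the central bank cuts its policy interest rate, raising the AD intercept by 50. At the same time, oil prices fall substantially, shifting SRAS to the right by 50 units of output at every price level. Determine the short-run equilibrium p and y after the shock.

p = 138, y = 2257

After both shocks: AD is y = 2533 − 2p and SRAS is y = 1153 + 8p.
Setting them equal: 1380 = 10p, so p = 138.
y = 2533 − 2·138 = 2257.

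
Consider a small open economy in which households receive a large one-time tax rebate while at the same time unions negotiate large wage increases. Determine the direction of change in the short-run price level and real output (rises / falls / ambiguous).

Price level: rises; output: ambiguous

The first event is a positive demand shock: AD shifts right, which by itself pushes P up and Y up.
The second is an adverse supply shock: SRAS shifts left, which by itself pushes P up and Y down.
Both shocks push P up, so P rises. The two shocks push Y in opposite directions, so the effect on Y is ambiguous.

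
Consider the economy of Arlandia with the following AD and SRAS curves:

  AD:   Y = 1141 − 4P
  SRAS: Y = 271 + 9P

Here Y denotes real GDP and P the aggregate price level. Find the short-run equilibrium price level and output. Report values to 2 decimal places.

P = 66.92, Y = 873.31

Set AD = SRAS: 1141 − 4P = 271 + 9P, so 870 = 13P and P = 66.92.
Substituting into AD, Y = 1141 − 4P = 873.31.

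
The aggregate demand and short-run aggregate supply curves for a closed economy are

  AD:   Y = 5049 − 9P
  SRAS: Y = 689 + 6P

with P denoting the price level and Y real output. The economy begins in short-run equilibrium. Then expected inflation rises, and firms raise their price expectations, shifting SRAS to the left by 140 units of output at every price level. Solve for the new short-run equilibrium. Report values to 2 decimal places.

P = 300.00, Y = 2349.00

This is a negative supply shock: SRAS shifts left.
New SRAS: Y = 549 + 6P.
Set AD = SRAS: 5049 − 9P = 549 + 6P, so 4500 = 15P and P = 300.00.
Substituting into AD, Y = 2349.00.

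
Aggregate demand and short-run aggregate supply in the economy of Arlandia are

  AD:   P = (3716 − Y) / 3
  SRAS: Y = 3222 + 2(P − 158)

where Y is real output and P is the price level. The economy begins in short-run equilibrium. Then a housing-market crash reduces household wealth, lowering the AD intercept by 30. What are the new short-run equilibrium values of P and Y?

P = 156, Y = 3218

This is a negative demand shock: AD shifts left.
New AD: Y = 3686 − 3P.
SRAS can be written Y = 2906 + 2P.
Set AD = SRAS: 3686 − 3P = 2906 + 2P, so 780 = 5P and P = 156.
Y = 3686 − 3·156 = 3218.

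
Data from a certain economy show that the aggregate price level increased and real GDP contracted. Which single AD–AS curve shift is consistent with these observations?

SRAS shifted left

P rose and Y fell. An AD shift moves P and Y in the same direction; an SRAS shift moves them in opposite directions.
Here P and Y moved in opposite directions, so the SRAS curve shifted.
Since Y fell, SRAS shifted left.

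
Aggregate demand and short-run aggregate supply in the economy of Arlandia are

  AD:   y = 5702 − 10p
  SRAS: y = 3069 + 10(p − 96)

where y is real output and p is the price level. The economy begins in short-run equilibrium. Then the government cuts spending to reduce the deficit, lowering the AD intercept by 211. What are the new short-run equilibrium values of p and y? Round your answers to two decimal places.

This is a negative demand shock: AD shifts left.
New AD: y = 5491 − 10p.
SRAS can be written y = 2109 + 10p.
Set AD = SRAS: 5491 − 10p = 2109 + 10p, so 3382 = 20p and p = 169.10.
Substituting into AD, y = 3800.00.

p = 169.10, y = 3800.00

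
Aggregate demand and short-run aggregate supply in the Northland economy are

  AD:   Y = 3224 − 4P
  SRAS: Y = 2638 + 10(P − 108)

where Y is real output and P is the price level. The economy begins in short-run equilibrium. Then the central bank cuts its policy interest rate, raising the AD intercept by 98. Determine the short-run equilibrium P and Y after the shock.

P = 126, Y = 2818

This is a positive demand shock: AD shifts right.
New AD: Y = 3322 − 4P.
SRAS can be written Y = 1558 + 10P.
Set AD = SRAS: 3322 − 4P = 1558 + 10P, so 1764 = 14P and P = 126.
Y = 3322 − 4·126 = 2818.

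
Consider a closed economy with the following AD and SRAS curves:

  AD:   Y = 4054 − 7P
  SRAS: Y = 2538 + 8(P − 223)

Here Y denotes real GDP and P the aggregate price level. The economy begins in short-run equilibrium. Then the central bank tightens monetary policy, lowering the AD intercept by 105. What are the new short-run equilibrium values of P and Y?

P = 213, Y = 2458

This is a negative demand shock: AD shifts left.
New AD: Y = 3949 − 7P.
SRAS can be written Y = 754 + 8P.
Set AD = SRAS: 3949 − 7P = 754 + 8P, so 3195 = 15P and P = 213.
Y = 3949 − 7·213 = 2458.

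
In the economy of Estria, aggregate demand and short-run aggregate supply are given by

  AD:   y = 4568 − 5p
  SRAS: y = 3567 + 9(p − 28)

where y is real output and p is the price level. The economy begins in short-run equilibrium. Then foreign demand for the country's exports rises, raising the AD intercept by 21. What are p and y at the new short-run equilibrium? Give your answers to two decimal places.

This is a positive demand shock: AD shifts right.
New AD: y = 4589 − 5p.
SRAS can be written y = 3315 + 9p.
Set AD = SRAS: 4589 − 5p = 3315 + 9p, so 1274 = 14p and p = 91.00.
Substituting into AD, y = 4134.00.

p = 91.00, y = 4134.00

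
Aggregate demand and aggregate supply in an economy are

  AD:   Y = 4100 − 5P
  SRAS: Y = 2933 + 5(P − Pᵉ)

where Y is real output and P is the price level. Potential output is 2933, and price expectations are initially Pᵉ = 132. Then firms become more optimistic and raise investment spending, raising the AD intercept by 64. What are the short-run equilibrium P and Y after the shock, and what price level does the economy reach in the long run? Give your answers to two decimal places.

AD shifts right: new AD is Y = 4164 − 5P. With Pᵉ = 132, SRAS is Y = 2273 + 5P.
Short run: 4164 − 5P = 2273 + 5P gives 1891 = 10P, so P = 189.10 and Y = 4164 − 5P = 3218.50.
Y = 3218.50 is above potential 2933; expectations adjust and SRAS shifts left until Y = 2933.
Long run: on the new AD curve, 2933 = 4164 − 5P gives P = 246.20.

Short run: P = 189.10, Y = 3218.50. Long run: P = 246.20.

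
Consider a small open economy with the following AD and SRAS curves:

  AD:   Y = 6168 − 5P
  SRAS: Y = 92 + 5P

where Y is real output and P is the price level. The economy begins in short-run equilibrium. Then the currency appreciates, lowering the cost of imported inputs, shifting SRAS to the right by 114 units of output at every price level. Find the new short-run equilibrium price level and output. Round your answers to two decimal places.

This is a positive supply shock: SRAS shifts right.
New SRAS: Y = 206 + 5P.
Set AD = SRAS: 6168 − 5P = 206 + 5P, so 5962 = 10P and P = 596.20.
Substituting into AD, Y = 3187.00.

P = 596.20, Y = 3187.00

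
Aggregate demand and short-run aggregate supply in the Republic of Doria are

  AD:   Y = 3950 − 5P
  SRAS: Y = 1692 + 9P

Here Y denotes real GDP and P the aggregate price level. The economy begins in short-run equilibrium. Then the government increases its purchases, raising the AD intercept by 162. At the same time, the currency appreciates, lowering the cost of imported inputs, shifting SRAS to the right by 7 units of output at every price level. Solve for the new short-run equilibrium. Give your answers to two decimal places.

After both shocks: AD is Y = 4112 − 5P and SRAS is Y = 1699 + 9P.
Setting them equal: 2413 = 14P, so P = 172.36.
Substituting into AD, Y = 3250.21.

P = 172.36, Y = 3250.21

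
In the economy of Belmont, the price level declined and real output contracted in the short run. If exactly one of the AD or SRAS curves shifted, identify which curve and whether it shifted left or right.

AD shifted left

P fell and Y fell. An AD shift moves P and Y in the same direction; an SRAS shift moves them in opposite directions.
Here P and Y moved in the same direction, so the AD curve shifted.
Since Y fell, AD shifted left.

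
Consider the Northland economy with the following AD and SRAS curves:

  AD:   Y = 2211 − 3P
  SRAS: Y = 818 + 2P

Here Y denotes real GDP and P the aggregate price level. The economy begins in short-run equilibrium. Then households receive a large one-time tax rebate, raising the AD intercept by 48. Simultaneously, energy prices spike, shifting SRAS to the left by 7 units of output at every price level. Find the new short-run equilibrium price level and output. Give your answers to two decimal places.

After both shocks: AD is Y = 2259 − 3P and SRAS is Y = 811 + 2P.
Setting them equal: 1448 = 5P, so P = 289.60.
Substituting into AD, Y = 1390.20.

P = 289.60, Y = 1390.20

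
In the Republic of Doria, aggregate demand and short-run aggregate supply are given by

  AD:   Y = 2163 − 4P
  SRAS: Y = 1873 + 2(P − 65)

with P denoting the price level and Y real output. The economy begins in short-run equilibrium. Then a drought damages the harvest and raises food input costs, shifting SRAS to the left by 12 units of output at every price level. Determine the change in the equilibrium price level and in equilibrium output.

This is a negative supply shock: SRAS shifts left.
New SRAS: Y = 1731 + 2P.
Set AD = SRAS: 2163 − 4P = 1731 + 2P, so 432 = 6P and P = 72.
Y = 2163 − 4·72 = 1875.
Initially P = 70, Y = 1883, so ΔP = +2 and ΔY = -8.

ΔP = +2, ΔY = -8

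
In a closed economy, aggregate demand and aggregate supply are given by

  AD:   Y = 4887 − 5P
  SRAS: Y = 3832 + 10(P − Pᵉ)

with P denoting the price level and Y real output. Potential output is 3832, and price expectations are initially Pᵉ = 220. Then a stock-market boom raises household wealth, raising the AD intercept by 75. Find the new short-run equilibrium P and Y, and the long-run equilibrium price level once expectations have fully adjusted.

Short run: P = 222, Y = 3852. Long run: P = 226.

AD shifts right: new AD is Y = 4962 − 5P. With Pᵉ = 220, SRAS is Y = 1632 + 10P.
Short run: 4962 − 5P = 1632 + 10P gives 3330 = 15P, so P = 222 and Y = 4962 − 5·222 = 3852.
Y = 3852 is above potential 3832; expectations adjust and SRAS shifts left until Y = 3832.
Long run: on the new AD curve, 3832 = 4962 − 5P gives P = 226.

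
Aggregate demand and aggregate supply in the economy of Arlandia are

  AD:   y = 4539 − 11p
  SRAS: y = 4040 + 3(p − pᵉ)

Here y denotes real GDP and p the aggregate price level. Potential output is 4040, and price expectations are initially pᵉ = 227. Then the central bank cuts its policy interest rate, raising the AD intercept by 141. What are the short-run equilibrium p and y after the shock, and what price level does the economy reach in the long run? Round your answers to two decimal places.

AD shifts right: new AD is y = 4680 − 11p. With pᵉ = 227, SRAS is y = 3359 + 3p.
Short run: 4680 − 11p = 3359 + 3p gives 1321 = 14p, so p = 94.36 and y = 4680 − 11p = 3642.07.
y = 3642.07 is below potential 4040; expectations adjust and SRAS shifts right until y = 4040.
Long run: on the new AD curve, 4040 = 4680 − 11p gives p = 58.18.

Short run: p = 94.36, y = 3642.07. Long run: p = 58.18.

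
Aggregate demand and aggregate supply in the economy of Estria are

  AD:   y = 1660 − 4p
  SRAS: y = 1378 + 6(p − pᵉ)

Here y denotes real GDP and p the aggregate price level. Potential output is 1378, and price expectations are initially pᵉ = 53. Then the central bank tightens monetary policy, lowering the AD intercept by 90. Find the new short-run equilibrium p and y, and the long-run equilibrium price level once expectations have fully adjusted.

AD shifts left: new AD is y = 1570 − 4p. With pᵉ = 53, SRAS is y = 1060 + 6p.
Short run: 1570 − 4p = 1060 + 6p gives 510 = 10p, so p = 51 and y = 1570 − 4·51 = 1366.
y = 1366 is below potential 1378; expectations adjust and SRAS shifts right until y = 1378.
Long run: on the new AD curve, 1378 = 1570 − 4p gives p = 48.

Short run: p = 51, y = 1366. Long run: p = 48.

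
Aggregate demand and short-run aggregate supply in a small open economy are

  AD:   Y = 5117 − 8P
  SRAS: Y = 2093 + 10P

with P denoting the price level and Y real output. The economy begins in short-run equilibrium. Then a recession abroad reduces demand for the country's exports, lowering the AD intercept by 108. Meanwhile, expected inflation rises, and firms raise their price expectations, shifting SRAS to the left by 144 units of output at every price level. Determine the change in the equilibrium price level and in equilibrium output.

ΔP = +2, ΔY = -124

After both shocks: AD is Y = 5009 − 8P and SRAS is Y = 1949 + 10P.
Setting them equal: 3060 = 18P, so P = 170.
Y = 5009 − 8·170 = 3649.
Initially P = 168, Y = 3773, so ΔP = +2 and ΔY = -124.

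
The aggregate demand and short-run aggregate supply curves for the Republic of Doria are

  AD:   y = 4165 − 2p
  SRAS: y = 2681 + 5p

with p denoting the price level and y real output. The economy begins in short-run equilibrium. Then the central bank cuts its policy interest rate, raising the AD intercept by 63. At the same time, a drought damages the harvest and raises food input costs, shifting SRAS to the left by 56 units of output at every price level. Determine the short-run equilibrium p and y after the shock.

p = 229, y = 3770

After both shocks: AD is y = 4228 − 2p and SRAS is y = 2625 + 5p.
Setting them equal: 1603 = 7p, so p = 229.
y = 4228 − 2·229 = 3770.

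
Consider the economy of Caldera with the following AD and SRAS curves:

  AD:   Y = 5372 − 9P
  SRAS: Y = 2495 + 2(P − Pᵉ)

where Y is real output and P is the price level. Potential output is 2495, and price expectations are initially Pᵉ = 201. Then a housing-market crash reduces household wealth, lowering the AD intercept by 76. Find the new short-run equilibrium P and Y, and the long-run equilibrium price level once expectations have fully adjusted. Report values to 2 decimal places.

Short run: P = 291.18, Y = 2675.36. Long run: P = 311.22.

AD shifts left: new AD is Y = 5296 − 9P. With Pᵉ = 201, SRAS is Y = 2093 + 2P.
Short run: 5296 − 9P = 2093 + 2P gives 3203 = 11P, so P = 291.18 and Y = 5296 − 9P = 2675.36.
Y = 2675.36 is above potential 2495; expectations adjust and SRAS shifts left until Y = 2495.
Long run: on the new AD curve, 2495 = 5296 − 9P gives P = 311.22.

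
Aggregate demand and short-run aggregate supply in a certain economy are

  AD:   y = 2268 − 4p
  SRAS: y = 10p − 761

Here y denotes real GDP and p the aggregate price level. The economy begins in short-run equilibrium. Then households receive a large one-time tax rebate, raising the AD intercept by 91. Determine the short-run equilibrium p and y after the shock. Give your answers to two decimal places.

This is a positive demand shock: AD shifts right.
New AD: y = 2359 − 4p.
Set AD = SRAS: 2359 − 4p = 10p − 761, so 3120 = 14p and p = 222.86.
Substituting into AD, y = 1467.57.

p = 222.86, y = 1467.57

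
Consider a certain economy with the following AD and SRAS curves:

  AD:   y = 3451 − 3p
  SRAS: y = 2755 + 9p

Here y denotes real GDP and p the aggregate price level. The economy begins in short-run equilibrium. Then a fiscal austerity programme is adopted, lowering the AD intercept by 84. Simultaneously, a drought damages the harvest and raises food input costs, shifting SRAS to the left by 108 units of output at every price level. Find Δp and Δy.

Δp = +2, Δy = -90

After both shocks: AD is y = 3367 − 3p and SRAS is y = 2647 + 9p.
Setting them equal: 720 = 12p, so p = 60.
y = 3367 − 3·60 = 3187.
Initially p = 58, y = 3277, so Δp = +2 and Δy = -90.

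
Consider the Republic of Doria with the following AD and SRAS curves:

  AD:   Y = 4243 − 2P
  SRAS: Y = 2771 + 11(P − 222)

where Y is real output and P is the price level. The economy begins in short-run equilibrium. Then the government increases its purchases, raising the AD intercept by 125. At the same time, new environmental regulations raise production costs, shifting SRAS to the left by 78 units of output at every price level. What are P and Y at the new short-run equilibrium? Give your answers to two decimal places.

P = 316.69, Y = 3734.62

After both shocks: AD is Y = 4368 − 2P and SRAS is Y = 251 + 11P.
Setting them equal: 4117 = 13P, so P = 316.69.
Substituting into AD, Y = 3734.62.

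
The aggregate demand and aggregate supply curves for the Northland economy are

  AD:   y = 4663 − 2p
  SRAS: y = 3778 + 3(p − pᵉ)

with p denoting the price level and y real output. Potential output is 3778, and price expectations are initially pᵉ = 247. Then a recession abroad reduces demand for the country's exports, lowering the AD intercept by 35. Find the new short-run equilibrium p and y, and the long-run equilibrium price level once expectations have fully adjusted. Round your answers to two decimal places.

AD shifts left: new AD is y = 4628 − 2p. With pᵉ = 247, SRAS is y = 3037 + 3p.
Short run: 4628 − 2p = 3037 + 3p gives 1591 = 5p, so p = 318.20 and y = 4628 − 2p = 3991.60.
y = 3991.60 is above potential 3778; expectations adjust and SRAS shifts left until y = 3778.
Long run: on the new AD curve, 3778 = 4628 − 2p gives p = 425.00.

Short run: p = 318.20, y = 3991.60. Long run: p = 425.00.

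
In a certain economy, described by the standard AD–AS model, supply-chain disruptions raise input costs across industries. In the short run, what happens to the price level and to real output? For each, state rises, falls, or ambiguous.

Price level: rises; output: falls

This is an adverse supply shock: SRAS shifts left.
Moving along the downward-sloping AD curve, P rises and Y falls.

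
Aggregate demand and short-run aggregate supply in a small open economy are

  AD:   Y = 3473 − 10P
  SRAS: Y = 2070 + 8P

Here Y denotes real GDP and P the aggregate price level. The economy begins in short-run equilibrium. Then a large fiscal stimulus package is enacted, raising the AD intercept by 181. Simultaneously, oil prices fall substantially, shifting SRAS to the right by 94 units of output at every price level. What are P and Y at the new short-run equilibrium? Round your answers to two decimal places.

After both shocks: AD is Y = 3654 − 10P and SRAS is Y = 2164 + 8P.
Setting them equal: 1490 = 18P, so P = 82.78.
Substituting into AD, Y = 2826.22.

P = 82.78, Y = 2826.22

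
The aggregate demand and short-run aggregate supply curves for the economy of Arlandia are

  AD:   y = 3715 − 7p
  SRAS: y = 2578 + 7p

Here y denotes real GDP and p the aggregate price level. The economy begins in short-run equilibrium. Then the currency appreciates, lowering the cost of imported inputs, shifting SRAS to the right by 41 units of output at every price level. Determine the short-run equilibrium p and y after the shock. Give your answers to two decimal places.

p = 78.29, y = 3167.00

This is a positive supply shock: SRAS shifts right.
New SRAS: y = 2619 + 7p.
Set AD = SRAS: 3715 − 7p = 2619 + 7p, so 1096 = 14p and p = 78.29.
Substituting into AD, y = 3167.00.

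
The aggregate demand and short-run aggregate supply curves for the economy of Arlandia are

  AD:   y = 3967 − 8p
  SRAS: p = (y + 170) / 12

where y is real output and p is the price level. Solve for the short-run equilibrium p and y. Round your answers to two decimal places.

Rearrange SRAS to y = 12p − 170.
Set AD = SRAS: 3967 − 8p = 12p − 170, so 4137 = 20p and p = 206.85.
Substituting into AD, y = 3967 − 8p = 2312.20.

p = 206.85, y = 2312.20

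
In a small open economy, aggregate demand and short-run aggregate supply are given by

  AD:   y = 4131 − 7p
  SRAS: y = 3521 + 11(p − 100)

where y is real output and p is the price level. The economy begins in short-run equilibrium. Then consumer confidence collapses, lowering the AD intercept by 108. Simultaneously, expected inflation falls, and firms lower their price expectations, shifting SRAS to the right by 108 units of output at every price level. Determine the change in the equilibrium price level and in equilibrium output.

Δp = -12, Δy = -24

After both shocks: AD is y = 4023 − 7p and SRAS is y = 2529 + 11p.
Setting them equal: 1494 = 18p, so p = 83.
y = 4023 − 7·83 = 3442.
Initially p = 95, y = 3466, so Δp = -12 and Δy = -24.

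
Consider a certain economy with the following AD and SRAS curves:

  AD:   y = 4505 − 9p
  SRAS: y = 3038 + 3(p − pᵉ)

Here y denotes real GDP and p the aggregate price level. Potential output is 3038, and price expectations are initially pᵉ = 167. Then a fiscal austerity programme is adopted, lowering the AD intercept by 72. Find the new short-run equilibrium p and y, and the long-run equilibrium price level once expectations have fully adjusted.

AD shifts left: new AD is y = 4433 − 9p. With pᵉ = 167, SRAS is y = 2537 + 3p.
Short run: 4433 − 9p = 2537 + 3p gives 1896 = 12p, so p = 158 and y = 4433 − 9·158 = 3011.
y = 3011 is below potential 3038; expectations adjust and SRAS shifts right until y = 3038.
Long run: on the new AD curve, 3038 = 4433 − 9p gives p = 155.

Short run: p = 158, y = 3011. Long run: p = 155.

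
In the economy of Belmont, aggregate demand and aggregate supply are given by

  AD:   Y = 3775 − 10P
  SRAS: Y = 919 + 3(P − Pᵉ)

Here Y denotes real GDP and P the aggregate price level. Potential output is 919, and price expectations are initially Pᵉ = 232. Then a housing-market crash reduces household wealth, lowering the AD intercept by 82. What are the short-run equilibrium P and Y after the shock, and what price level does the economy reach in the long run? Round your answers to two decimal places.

Short run: P = 266.92, Y = 1023.77. Long run: P = 277.40.

AD shifts left: new AD is Y = 3693 − 10P. With Pᵉ = 232, SRAS is Y = 223 + 3P.
Short run: 3693 − 10P = 223 + 3P gives 3470 = 13P, so P = 266.92 and Y = 3693 − 10P = 1023.77.
Y = 1023.77 is above potential 919; expectations adjust and SRAS shifts left until Y = 919.
Long run: on the new AD curve, 919 = 3693 − 10P gives P = 277.40.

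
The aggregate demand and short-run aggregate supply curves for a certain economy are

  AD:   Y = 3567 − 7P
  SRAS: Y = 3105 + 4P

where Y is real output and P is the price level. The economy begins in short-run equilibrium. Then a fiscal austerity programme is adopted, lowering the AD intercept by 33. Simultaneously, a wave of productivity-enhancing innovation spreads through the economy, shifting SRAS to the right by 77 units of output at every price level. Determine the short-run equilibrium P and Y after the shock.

P = 32, Y = 3310

After both shocks: AD is Y = 3534 − 7P and SRAS is Y = 3182 + 4P.
Setting them equal: 352 = 11P, so P = 32.
Y = 3534 − 7·32 = 3310.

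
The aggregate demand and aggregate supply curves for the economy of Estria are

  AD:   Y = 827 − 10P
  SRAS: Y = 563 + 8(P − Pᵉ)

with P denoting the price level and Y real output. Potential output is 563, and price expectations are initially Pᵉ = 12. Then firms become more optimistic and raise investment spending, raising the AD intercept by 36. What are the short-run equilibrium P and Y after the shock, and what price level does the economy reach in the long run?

Short run: P = 22, Y = 643. Long run: P = 30.

AD shifts right: new AD is Y = 863 − 10P. With Pᵉ = 12, SRAS is Y = 467 + 8P.
Short run: 863 − 10P = 467 + 8P gives 396 = 18P, so P = 22 and Y = 863 − 10·22 = 643.
Y = 643 is above potential 563; expectations adjust and SRAS shifts left until Y = 563.
Long run: on the new AD curve, 563 = 863 − 10P gives P = 30.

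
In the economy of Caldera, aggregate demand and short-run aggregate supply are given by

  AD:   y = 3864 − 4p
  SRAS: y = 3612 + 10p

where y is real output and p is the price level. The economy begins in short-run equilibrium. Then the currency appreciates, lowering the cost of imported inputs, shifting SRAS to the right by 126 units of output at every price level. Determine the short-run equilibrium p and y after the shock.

This is a positive supply shock: SRAS shifts right.
New SRAS: y = 3738 + 10p.
Set AD = SRAS: 3864 − 4p = 3738 + 10p, so 126 = 14p and p = 9.
y = 3864 − 4·9 = 3828.

p = 9, y = 3828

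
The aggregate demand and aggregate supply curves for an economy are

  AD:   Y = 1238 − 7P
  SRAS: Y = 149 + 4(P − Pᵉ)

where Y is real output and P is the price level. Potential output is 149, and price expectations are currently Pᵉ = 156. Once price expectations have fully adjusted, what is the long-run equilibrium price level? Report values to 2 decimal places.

Short run: with Pᵉ = 156, SRAS is Y = 4P − 475. Setting AD = SRAS gives 1713 = 11P, so P = 155.73 and Y = 1238 − 7P = 147.91.
Output 147.91 is below potential 149, so over time expected prices fall and SRAS shifts right until Y returns to 149.
Long run: Y = 149 on the AD curve gives 149 = 1238 − 7P, so P = 155.57.

Long-run P = 155.57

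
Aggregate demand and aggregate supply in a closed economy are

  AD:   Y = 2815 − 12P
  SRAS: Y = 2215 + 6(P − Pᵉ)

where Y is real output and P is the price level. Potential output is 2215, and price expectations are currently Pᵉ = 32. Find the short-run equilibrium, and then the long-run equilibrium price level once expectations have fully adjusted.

Short run: with Pᵉ = 32, SRAS is Y = 2023 + 6P. Setting AD = SRAS gives 792 = 18P, so P = 44 and Y = 2815 − 12·44 = 2287.
Output 2287 is above potential 2215, so over time expected prices rise and SRAS shifts left until Y returns to 2215.
Long run: Y = 2215 on the AD curve gives 2215 = 2815 − 12P, so P = 50.

Short run: P = 44, Y = 2287. Long run: P = 50.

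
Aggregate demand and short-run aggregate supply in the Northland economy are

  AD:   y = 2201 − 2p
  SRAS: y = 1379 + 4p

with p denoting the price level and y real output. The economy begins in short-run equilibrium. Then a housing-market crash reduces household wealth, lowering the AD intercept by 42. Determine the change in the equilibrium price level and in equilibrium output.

Δp = -7, Δy = -28

This is a negative demand shock: AD shifts left.
New AD: y = 2159 − 2p.
Set AD = SRAS: 2159 − 2p = 1379 + 4p, so 780 = 6p and p = 130.
y = 2159 − 2·130 = 1899.
Initially p = 137, y = 1927, so Δp = -7 and Δy = -28.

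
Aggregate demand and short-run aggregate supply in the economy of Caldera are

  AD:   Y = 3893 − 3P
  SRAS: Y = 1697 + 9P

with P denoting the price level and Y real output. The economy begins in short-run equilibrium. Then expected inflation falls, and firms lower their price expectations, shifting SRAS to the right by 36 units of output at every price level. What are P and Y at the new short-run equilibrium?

This is a positive supply shock: SRAS shifts right.
New SRAS: Y = 1733 + 9P.
Set AD = SRAS: 3893 − 3P = 1733 + 9P, so 2160 = 12P and P = 180.
Y = 3893 − 3·180 = 3353.

P = 180, Y = 3353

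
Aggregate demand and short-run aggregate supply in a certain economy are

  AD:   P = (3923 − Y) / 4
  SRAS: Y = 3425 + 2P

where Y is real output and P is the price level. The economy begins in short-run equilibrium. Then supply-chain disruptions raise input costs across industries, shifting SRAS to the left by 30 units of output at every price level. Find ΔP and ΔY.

ΔP = +5, ΔY = -20

This is a negative supply shock: SRAS shifts left.
New SRAS: Y = 3395 + 2P.
Set AD = SRAS: 3923 − 4P = 3395 + 2P, so 528 = 6P and P = 88.
Y = 3923 − 4·88 = 3571.
Initially P = 83, Y = 3591, so ΔP = +5 and ΔY = -20.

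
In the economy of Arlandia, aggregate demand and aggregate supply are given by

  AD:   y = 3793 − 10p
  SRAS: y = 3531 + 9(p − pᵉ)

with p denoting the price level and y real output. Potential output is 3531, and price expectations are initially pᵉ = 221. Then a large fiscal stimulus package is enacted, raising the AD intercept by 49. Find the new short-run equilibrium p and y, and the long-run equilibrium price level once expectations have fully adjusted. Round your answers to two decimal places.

AD shifts right: new AD is y = 3842 − 10p. With pᵉ = 221, SRAS is y = 1542 + 9p.
Short run: 3842 − 10p = 1542 + 9p gives 2300 = 19p, so p = 121.05 and y = 3842 − 10p = 2631.47.
y = 2631.47 is below potential 3531; expectations adjust and SRAS shifts right until y = 3531.
Long run: on the new AD curve, 3531 = 3842 − 10p gives p = 31.10.

Short run: p = 121.05, y = 2631.47. Long run: p = 31.10.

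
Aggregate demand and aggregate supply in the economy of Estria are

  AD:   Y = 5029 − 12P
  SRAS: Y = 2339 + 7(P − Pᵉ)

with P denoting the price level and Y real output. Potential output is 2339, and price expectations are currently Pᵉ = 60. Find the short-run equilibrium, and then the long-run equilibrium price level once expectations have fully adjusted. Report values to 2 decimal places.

Short run: P = 163.68, Y = 3064.79. Long run: P = 224.17.

Short run: with Pᵉ = 60, SRAS is Y = 1919 + 7P. Setting AD = SRAS gives 3110 = 19P, so P = 163.68 and Y = 5029 − 12P = 3064.79.
Output 3064.79 is above potential 2339, so over time expected prices rise and SRAS shifts left until Y returns to 2339.
Long run: Y = 2339 on the AD curve gives 2339 = 5029 − 12P, so P = 224.17.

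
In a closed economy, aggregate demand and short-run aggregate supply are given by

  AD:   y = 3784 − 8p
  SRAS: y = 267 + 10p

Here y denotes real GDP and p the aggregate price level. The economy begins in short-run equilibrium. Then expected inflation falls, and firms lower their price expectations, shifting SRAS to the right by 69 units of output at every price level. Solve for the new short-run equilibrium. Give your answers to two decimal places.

This is a positive supply shock: SRAS shifts right.
New SRAS: y = 336 + 10p.
Set AD = SRAS: 3784 − 8p = 336 + 10p, so 3448 = 18p and p = 191.56.
Substituting into AD, y = 2251.56.

p = 191.56, y = 2251.56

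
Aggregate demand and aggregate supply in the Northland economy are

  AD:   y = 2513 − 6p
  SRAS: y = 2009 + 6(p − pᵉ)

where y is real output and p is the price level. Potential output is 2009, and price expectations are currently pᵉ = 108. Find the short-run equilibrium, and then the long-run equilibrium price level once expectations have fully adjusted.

Short run: with pᵉ = 108, SRAS is y = 1361 + 6p. Setting AD = SRAS gives 1152 = 12p, so p = 96 and y = 2513 − 6·96 = 1937.
Output 1937 is below potential 2009, so over time expected prices fall and SRAS shifts right until y returns to 2009.
Long run: y = 2009 on the AD curve gives 2009 = 2513 − 6p, so p = 84.

Short run: p = 96, y = 1937. Long run: p = 84.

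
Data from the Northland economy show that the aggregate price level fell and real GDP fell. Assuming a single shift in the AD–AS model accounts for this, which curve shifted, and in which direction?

AD shifted left

P fell and Y fell. An AD shift moves P and Y in the same direction; an SRAS shift moves them in opposite directions.
Here P and Y moved in the same direction, so the AD curve shifted.
Since Y fell, AD shifted left.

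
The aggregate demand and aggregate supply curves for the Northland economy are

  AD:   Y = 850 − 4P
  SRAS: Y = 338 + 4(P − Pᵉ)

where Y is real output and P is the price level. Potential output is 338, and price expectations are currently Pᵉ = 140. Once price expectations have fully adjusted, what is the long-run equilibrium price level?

Long-run P = 128

Short run: with Pᵉ = 140, SRAS is Y = 4P − 222. Setting AD = SRAS gives 1072 = 8P, so P = 134 and Y = 850 − 4·134 = 314.
Output 314 is below potential 338, so over time expected prices fall and SRAS shifts right until Y returns to 338.
Long run: Y = 338 on the AD curve gives 338 = 850 − 4P, so P = 128.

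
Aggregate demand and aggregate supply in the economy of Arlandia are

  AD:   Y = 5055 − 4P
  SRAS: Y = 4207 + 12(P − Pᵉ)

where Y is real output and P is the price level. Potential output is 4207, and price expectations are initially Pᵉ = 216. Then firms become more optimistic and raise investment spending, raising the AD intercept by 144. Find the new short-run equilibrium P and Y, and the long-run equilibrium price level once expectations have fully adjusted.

AD shifts right: new AD is Y = 5199 − 4P. With Pᵉ = 216, SRAS is Y = 1615 + 12P.
Short run: 5199 − 4P = 1615 + 12P gives 3584 = 16P, so P = 224 and Y = 5199 − 4·224 = 4303.
Y = 4303 is above potential 4207; expectations adjust and SRAS shifts left until Y = 4207.
Long run: on the new AD curve, 4207 = 5199 − 4P gives P = 248.

Short run: P = 224, Y = 4303. Long run: P = 248.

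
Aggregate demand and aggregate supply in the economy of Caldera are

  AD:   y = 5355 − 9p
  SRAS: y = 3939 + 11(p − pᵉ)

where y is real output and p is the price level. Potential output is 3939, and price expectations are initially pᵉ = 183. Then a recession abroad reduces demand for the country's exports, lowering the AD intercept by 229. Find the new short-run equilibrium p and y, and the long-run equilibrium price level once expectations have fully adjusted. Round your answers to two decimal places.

Short run: p = 160.00, y = 3686.00. Long run: p = 131.89.

AD shifts left: new AD is y = 5126 − 9p. With pᵉ = 183, SRAS is y = 1926 + 11p.
Short run: 5126 − 9p = 1926 + 11p gives 3200 = 20p, so p = 160.00 and y = 5126 − 9p = 3686.00.
y = 3686.00 is below potential 3939; expectations adjust and SRAS shifts right until y = 3939.
Long run: on the new AD curve, 3939 = 5126 − 9p gives p = 131.89.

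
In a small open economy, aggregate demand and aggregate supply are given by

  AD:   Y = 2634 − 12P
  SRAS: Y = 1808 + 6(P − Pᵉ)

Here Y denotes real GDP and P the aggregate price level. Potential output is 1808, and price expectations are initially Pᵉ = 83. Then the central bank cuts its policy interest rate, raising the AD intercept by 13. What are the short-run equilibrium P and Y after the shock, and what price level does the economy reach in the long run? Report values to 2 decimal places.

Short run: P = 74.28, Y = 1755.67. Long run: P = 69.92.

AD shifts right: new AD is Y = 2647 − 12P. With Pᵉ = 83, SRAS is Y = 1310 + 6P.
Short run: 2647 − 12P = 1310 + 6P gives 1337 = 18P, so P = 74.28 and Y = 2647 − 12P = 1755.67.
Y = 1755.67 is below potential 1808; expectations adjust and SRAS shifts right until Y = 1808.
Long run: on the new AD curve, 1808 = 2647 − 12P gives P = 69.92.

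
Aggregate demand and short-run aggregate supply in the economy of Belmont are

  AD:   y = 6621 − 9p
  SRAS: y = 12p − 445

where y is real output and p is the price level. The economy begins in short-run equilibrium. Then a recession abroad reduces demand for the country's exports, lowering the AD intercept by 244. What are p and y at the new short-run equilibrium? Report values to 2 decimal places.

p = 324.86, y = 3453.29

This is a negative demand shock: AD shifts left.
New AD: y = 6377 − 9p.
Set AD = SRAS: 6377 − 9p = 12p − 445, so 6822 = 21p and p = 324.86.
Substituting into AD, y = 3453.29.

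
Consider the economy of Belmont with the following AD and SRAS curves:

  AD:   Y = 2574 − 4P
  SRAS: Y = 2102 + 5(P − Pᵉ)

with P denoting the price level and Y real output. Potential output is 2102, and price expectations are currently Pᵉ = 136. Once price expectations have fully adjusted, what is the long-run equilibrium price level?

Short run: with Pᵉ = 136, SRAS is Y = 1422 + 5P. Setting AD = SRAS gives 1152 = 9P, so P = 128 and Y = 2574 − 4·128 = 2062.
Output 2062 is below potential 2102, so over time expected prices fall and SRAS shifts right until Y returns to 2102.
Long run: Y = 2102 on the AD curve gives 2102 = 2574 − 4P, so P = 118.

Long-run P = 118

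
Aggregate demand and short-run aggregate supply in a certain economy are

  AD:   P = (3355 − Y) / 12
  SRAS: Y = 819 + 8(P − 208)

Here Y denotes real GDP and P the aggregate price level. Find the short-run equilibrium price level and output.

Write SRAS as Y = 819 + 8P − 1664 = 8P − 845.
Rearrange AD to Y = 3355 − 12P.
Set AD = SRAS: 3355 − 12P = 8P − 845, so 4200 = 20P and P = 210.
Then Y = 3355 − 12·210 = 835.

P = 210, Y = 835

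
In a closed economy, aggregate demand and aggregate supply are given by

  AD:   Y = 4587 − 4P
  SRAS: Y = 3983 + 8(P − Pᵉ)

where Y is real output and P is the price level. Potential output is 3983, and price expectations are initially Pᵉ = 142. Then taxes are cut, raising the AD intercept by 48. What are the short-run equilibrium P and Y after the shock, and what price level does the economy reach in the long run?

Short run: P = 149, Y = 4039. Long run: P = 163.

AD shifts right: new AD is Y = 4635 − 4P. With Pᵉ = 142, SRAS is Y = 2847 + 8P.
Short run: 4635 − 4P = 2847 + 8P gives 1788 = 12P, so P = 149 and Y = 4635 − 4·149 = 4039.
Y = 4039 is above potential 3983; expectations adjust and SRAS shifts left until Y = 3983.
Long run: on the new AD curve, 3983 = 4635 − 4P gives P = 163.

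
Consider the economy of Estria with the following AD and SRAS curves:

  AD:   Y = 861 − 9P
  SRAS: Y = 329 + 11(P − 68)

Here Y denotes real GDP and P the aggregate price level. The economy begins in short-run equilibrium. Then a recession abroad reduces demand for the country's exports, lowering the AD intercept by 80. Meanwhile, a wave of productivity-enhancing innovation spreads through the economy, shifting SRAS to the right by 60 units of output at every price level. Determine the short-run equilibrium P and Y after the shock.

After both shocks: AD is Y = 781 − 9P and SRAS is Y = 11P − 359.
Setting them equal: 1140 = 20P, so P = 57.
Y = 781 − 9·57 = 268.

P = 57, Y = 268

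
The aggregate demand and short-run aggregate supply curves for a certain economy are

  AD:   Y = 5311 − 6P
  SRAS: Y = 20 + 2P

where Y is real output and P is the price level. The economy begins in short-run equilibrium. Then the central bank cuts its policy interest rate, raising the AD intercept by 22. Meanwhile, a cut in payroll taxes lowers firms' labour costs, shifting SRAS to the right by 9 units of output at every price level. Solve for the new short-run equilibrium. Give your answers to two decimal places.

After both shocks: AD is Y = 5333 − 6P and SRAS is Y = 29 + 2P.
Setting them equal: 5304 = 8P, so P = 663.00.
Substituting into AD, Y = 1355.00.

P = 663.00, Y = 1355.00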